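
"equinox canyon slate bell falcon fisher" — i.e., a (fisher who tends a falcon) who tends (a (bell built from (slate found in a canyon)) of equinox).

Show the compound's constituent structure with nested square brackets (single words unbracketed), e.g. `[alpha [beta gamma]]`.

Whole compound: head "fisher" (specifically "falcon fisher"), modifier "equinox canyon slate bell".
"equinox canyon slate bell" → head "bell" (specifically "canyon slate bell"), modifier "equinox".
"canyon slate bell" → head "bell", modifier "canyon slate".
"canyon slate" → head "slate", modifier "canyon".
"falcon fisher" → head "fisher", modifier "falcon".
So the structure is [[equinox [[canyon slate] bell]] [falcon fisher]].

[[equinox [[canyon slate] bell]] [falcon fisher]]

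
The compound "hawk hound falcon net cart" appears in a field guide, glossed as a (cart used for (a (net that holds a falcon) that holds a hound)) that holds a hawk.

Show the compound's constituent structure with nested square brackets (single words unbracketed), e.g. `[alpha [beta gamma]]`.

[hawk [[hound [falcon net]] cart]]

The outermost head in the paraphrase is "cart" (specifically "hound falcon net cart"), modified by "hawk".
Within "hound falcon net cart", the head is "cart" and the modifier is "hound falcon net".
Within "hound falcon net", the head is "net" (specifically "falcon net") and the modifier is "hound".
Within "falcon net", the head is "net" and the modifier is "falcon".
So the structure is [hawk [[hound [falcon net]] cart]].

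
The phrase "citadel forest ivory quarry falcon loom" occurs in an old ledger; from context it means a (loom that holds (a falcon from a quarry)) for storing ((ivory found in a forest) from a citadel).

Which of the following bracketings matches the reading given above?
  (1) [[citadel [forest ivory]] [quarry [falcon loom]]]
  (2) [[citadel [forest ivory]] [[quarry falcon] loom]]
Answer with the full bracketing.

[[citadel [forest ivory]] [[quarry falcon] loom]]

The paraphrase's head is the "loom" part ("quarry falcon loom"); its modifier is "citadel forest ivory".
That top-level split, carried through the inner groups, gives [[citadel [forest ivory]] [[quarry falcon] loom]].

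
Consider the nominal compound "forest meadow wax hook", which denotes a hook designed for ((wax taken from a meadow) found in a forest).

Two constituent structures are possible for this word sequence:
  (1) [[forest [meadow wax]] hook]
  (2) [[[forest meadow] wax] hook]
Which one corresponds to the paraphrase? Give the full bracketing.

[[forest [meadow wax]] hook]

The paraphrase's head is the "hook" part ("hook"); its modifier is "forest meadow wax".
That top-level split, carried through the inner groups, gives [[forest [meadow wax]] hook].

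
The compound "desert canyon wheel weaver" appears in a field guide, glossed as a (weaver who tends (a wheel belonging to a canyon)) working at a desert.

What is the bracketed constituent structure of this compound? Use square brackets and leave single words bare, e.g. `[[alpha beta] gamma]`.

The outermost head in the paraphrase is "weaver" (specifically "canyon wheel weaver"), modified by "desert".
"canyon wheel weaver" → head "weaver", modifier "canyon wheel".
"canyon wheel" → head "wheel", modifier "canyon".
So the structure is [desert [[canyon wheel] weaver]].

[desert [[canyon wheel] weaver]]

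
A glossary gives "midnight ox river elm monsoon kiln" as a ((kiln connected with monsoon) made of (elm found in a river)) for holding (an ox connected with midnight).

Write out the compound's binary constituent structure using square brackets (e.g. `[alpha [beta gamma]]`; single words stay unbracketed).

Overall it is a kind of kiln (specifically "river elm monsoon kiln"); the modifier is "midnight ox".
"midnight ox" → head "ox", modifier "midnight".
"river elm monsoon kiln" → head "kiln" (specifically "monsoon kiln"), modifier "river elm".
"river elm" → head "elm", modifier "river".
"monsoon kiln" → head "kiln", modifier "monsoon".
Putting it together: [[midnight ox] [[river elm] [monsoon kiln]]].

[[midnight ox] [[river elm] [monsoon kiln]]]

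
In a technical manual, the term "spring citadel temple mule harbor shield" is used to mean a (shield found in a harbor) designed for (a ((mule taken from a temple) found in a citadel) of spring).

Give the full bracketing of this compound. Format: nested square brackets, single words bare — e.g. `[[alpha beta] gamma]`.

At the top level: head "shield" (specifically "harbor shield"); modifier "spring citadel temple mule".
Within "spring citadel temple mule", the head is "mule" (specifically "citadel temple mule") and the modifier is "spring".
Within "citadel temple mule", the head is "mule" (specifically "temple mule") and the modifier is "citadel".
Within "temple mule", the head is "mule" and the modifier is "temple".
Within "harbor shield", the head is "shield" and the modifier is "harbor".
Assembled: [[spring [citadel [temple mule]]] [harbor shield]].

[[spring [citadel [temple mule]]] [harbor shield]]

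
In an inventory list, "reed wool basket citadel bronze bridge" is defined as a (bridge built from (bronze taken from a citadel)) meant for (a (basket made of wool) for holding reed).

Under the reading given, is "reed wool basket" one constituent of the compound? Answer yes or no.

The paraphrase groups the words so that "reed wool basket" is one unit: it corresponds to a single parenthesized sub-phrase.
The full structure is [[reed [wool basket]] [[citadel bronze] bridge]], in which [reed wool basket] is a constituent.

yes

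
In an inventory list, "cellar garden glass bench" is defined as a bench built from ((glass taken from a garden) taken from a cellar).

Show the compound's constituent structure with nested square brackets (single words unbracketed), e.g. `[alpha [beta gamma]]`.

Overall it is a kind of bench; the modifier is "cellar garden glass".
Inside "cellar garden glass": head "glass" (specifically "garden glass"), modifier "cellar".
Inside "garden glass": head "glass", modifier "garden".
Assembled: [[cellar [garden glass]] bench].

[[cellar [garden glass]] bench]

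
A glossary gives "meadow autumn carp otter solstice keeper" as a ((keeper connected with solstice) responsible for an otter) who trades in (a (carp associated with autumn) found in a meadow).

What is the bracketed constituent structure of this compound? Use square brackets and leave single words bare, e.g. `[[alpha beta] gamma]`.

The outermost head in the paraphrase is "keeper" (specifically "otter solstice keeper"), modified by "meadow autumn carp".
Within "meadow autumn carp", the head is "carp" (specifically "autumn carp") and the modifier is "meadow".
Within "autumn carp", the head is "carp" and the modifier is "autumn".
Within "otter solstice keeper", the head is "keeper" (specifically "solstice keeper") and the modifier is "otter".
Within "solstice keeper", the head is "keeper" and the modifier is "solstice".
Assembled: [[meadow [autumn carp]] [otter [solstice keeper]]].

[[meadow [autumn carp]] [otter [solstice keeper]]]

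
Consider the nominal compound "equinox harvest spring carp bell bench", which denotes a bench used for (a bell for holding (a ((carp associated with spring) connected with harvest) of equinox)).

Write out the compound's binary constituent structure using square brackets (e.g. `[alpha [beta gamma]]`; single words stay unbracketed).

[[[equinox [harvest [spring carp]]] bell] bench]

Overall it is a kind of bench; the modifier is "equinox harvest spring carp bell".
"equinox harvest spring carp bell" → head "bell", modifier "equinox harvest spring carp".
"equinox harvest spring carp" → head "carp" (specifically "harvest spring carp"), modifier "equinox".
"harvest spring carp" → head "carp" (specifically "spring carp"), modifier "harvest".
"spring carp" → head "carp", modifier "spring".
Putting it together: [[[equinox [harvest [spring carp]]] bell] bench].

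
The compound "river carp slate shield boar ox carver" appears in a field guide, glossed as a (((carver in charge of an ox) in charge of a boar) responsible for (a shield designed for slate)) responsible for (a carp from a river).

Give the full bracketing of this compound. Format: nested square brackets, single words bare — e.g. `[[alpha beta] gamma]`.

[[river carp] [[slate shield] [boar [ox carver]]]]

The outermost head in the paraphrase is "carver" (specifically "slate shield boar ox carver"), modified by "river carp".
Within "river carp", the head is "carp" and the modifier is "river".
Within "slate shield boar ox carver", the head is "carver" (specifically "boar ox carver") and the modifier is "slate shield".
Within "slate shield", the head is "shield" and the modifier is "slate".
Within "boar ox carver", the head is "carver" (specifically "ox carver") and the modifier is "boar".
Within "ox carver", the head is "carver" and the modifier is "ox".
Assembled: [[river carp] [[slate shield] [boar [ox carver]]]].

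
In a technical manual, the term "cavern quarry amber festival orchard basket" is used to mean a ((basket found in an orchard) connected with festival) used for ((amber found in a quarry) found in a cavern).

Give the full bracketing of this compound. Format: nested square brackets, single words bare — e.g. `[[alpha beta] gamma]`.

[[cavern [quarry amber]] [festival [orchard basket]]]

At the top level: head "basket" (specifically "festival orchard basket"); modifier "cavern quarry amber".
"cavern quarry amber" → head "amber" (specifically "quarry amber"), modifier "cavern".
"quarry amber" → head "amber", modifier "quarry".
"festival orchard basket" → head "basket" (specifically "orchard basket"), modifier "festival".
"orchard basket" → head "basket", modifier "orchard".
So the structure is [[cavern [quarry amber]] [festival [orchard basket]]].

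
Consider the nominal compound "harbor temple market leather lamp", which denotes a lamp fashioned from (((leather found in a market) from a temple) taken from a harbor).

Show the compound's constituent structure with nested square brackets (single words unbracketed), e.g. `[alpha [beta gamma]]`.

[[harbor [temple [market leather]]] lamp]

Whole compound: head "lamp", modifier "harbor temple market leather".
Within "harbor temple market leather", the head is "leather" (specifically "temple market leather") and the modifier is "harbor".
Within "temple market leather", the head is "leather" (specifically "market leather") and the modifier is "temple".
Within "market leather", the head is "leather" and the modifier is "market".
So the structure is [[harbor [temple [market leather]]] lamp].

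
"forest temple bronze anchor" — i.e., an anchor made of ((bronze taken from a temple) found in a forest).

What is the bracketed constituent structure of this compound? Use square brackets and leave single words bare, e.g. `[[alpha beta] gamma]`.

[[forest [temple bronze]] anchor]

Whole compound: head "anchor", modifier "forest temple bronze".
Within "forest temple bronze", the head is "bronze" (specifically "temple bronze") and the modifier is "forest".
Within "temple bronze", the head is "bronze" and the modifier is "temple".
Assembled: [[forest [temple bronze]] anchor].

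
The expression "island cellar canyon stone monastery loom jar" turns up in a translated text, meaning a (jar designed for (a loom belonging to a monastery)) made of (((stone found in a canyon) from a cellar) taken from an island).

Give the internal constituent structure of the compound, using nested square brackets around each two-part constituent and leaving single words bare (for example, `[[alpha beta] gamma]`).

The outermost head in the paraphrase is "jar" (specifically "monastery loom jar"), modified by "island cellar canyon stone".
"island cellar canyon stone" → head "stone" (specifically "cellar canyon stone"), modifier "island".
"cellar canyon stone" → head "stone" (specifically "canyon stone"), modifier "cellar".
"canyon stone" → head "stone", modifier "canyon".
"monastery loom jar" → head "jar", modifier "monastery loom".
"monastery loom" → head "loom", modifier "monastery".
Putting it together: [[island [cellar [canyon stone]]] [[monastery loom] jar]].

[[island [cellar [canyon stone]]] [[monastery loom] jar]]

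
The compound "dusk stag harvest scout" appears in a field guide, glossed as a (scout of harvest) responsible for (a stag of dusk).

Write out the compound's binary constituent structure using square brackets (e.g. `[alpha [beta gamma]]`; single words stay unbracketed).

[[dusk stag] [harvest scout]]

At the top level: head "scout" (specifically "harvest scout"); modifier "dusk stag".
Inside "dusk stag": head "stag", modifier "dusk".
Inside "harvest scout": head "scout", modifier "harvest".
So the structure is [[dusk stag] [harvest scout]].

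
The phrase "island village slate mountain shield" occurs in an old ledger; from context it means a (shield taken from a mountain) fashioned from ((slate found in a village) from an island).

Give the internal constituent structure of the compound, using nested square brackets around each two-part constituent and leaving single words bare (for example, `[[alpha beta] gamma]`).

The outermost head in the paraphrase is "shield" (specifically "mountain shield"), modified by "island village slate".
Within "island village slate", the head is "slate" (specifically "village slate") and the modifier is "island".
Within "village slate", the head is "slate" and the modifier is "village".
Within "mountain shield", the head is "shield" and the modifier is "mountain".
Assembled: [[island [village slate]] [mountain shield]].

[[island [village slate]] [mountain shield]]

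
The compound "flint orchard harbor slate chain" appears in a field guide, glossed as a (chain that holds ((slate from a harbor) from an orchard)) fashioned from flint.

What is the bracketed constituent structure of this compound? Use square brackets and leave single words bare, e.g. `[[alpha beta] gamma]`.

The outermost head in the paraphrase is "chain" (specifically "orchard harbor slate chain"), modified by "flint".
"orchard harbor slate chain" → head "chain", modifier "orchard harbor slate".
"orchard harbor slate" → head "slate" (specifically "harbor slate"), modifier "orchard".
"harbor slate" → head "slate", modifier "harbor".
So the structure is [flint [[orchard [harbor slate]] chain]].

[flint [[orchard [harbor slate]] chain]]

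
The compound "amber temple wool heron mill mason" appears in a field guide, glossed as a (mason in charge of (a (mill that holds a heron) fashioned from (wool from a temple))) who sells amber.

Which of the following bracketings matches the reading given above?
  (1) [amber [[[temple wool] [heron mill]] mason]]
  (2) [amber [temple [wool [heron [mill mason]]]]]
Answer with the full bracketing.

The paraphrase's head is the "mason" part ("temple wool heron mill mason"); its modifier is "amber".
That top-level split, carried through the inner groups, gives [amber [[[temple wool] [heron mill]] mason]].

[amber [[[temple wool] [heron mill]] mason]]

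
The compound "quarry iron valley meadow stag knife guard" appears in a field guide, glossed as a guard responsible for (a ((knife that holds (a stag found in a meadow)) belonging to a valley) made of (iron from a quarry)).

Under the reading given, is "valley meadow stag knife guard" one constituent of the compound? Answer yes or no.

no

The top-level split is [quarry iron valley meadow stag knife] [guard]; the full structure is [[[quarry iron] [valley [[meadow stag] knife]]] guard].
"valley meadow stag knife guard" straddles a constituent boundary, so it is not a single unit.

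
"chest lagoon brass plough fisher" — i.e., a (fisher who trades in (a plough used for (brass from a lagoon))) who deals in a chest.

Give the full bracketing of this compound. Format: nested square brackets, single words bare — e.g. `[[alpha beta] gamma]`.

At the top level: head "fisher" (specifically "lagoon brass plough fisher"); modifier "chest".
Within "lagoon brass plough fisher", the head is "fisher" and the modifier is "lagoon brass plough".
Within "lagoon brass plough", the head is "plough" and the modifier is "lagoon brass".
Within "lagoon brass", the head is "brass" and the modifier is "lagoon".
Assembled: [chest [[[lagoon brass] plough] fisher]].

[chest [[[lagoon brass] plough] fisher]]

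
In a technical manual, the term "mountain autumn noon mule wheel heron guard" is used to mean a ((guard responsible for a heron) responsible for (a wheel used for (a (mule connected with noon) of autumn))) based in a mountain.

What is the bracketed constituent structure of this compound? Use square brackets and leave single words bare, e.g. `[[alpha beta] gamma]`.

[mountain [[[autumn [noon mule]] wheel] [heron guard]]]

Whole compound: head "guard" (specifically "autumn noon mule wheel heron guard"), modifier "mountain".
"autumn noon mule wheel heron guard" → head "guard" (specifically "heron guard"), modifier "autumn noon mule wheel".
"autumn noon mule wheel" → head "wheel", modifier "autumn noon mule".
"autumn noon mule" → head "mule" (specifically "noon mule"), modifier "autumn".
"noon mule" → head "mule", modifier "noon".
"heron guard" → head "guard", modifier "heron".
Assembled: [mountain [[[autumn [noon mule]] wheel] [heron guard]]].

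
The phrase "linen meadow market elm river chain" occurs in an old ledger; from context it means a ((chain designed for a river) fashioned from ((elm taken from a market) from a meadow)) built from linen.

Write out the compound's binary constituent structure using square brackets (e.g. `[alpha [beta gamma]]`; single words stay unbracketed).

At the top level: head "chain" (specifically "meadow market elm river chain"); modifier "linen".
Within "meadow market elm river chain", the head is "chain" (specifically "river chain") and the modifier is "meadow market elm".
Within "meadow market elm", the head is "elm" (specifically "market elm") and the modifier is "meadow".
Within "market elm", the head is "elm" and the modifier is "market".
Within "river chain", the head is "chain" and the modifier is "river".
So the structure is [linen [[meadow [market elm]] [river chain]]].

[linen [[meadow [market elm]] [river chain]]]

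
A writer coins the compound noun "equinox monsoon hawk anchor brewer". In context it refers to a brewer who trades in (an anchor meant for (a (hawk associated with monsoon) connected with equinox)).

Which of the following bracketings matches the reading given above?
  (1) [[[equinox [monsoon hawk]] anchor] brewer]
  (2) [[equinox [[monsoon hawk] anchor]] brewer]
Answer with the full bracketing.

The paraphrase's head is the "brewer" part ("brewer"); its modifier is "equinox monsoon hawk anchor".
That top-level split, carried through the inner groups, gives [[[equinox [monsoon hawk]] anchor] brewer].

[[[equinox [monsoon hawk]] anchor] brewer]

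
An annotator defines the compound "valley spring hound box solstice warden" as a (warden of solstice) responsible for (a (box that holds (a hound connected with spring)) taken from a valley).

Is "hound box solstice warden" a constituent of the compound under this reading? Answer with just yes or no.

The top-level split is [valley spring hound box] [solstice warden]; the full structure is [[valley [[spring hound] box]] [solstice warden]].
"hound box solstice warden" straddles a constituent boundary, so it is not a single unit.

no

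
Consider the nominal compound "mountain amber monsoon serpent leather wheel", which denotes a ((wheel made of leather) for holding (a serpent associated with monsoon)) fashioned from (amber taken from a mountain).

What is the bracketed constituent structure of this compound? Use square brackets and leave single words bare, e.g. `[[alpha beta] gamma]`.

[[mountain amber] [[monsoon serpent] [leather wheel]]]

The outermost head in the paraphrase is "wheel" (specifically "monsoon serpent leather wheel"), modified by "mountain amber".
Inside "mountain amber": head "amber", modifier "mountain".
Inside "monsoon serpent leather wheel": head "wheel" (specifically "leather wheel"), modifier "monsoon serpent".
Inside "monsoon serpent": head "serpent", modifier "monsoon".
Inside "leather wheel": head "wheel", modifier "leather".
Putting it together: [[mountain amber] [[monsoon serpent] [leather wheel]]].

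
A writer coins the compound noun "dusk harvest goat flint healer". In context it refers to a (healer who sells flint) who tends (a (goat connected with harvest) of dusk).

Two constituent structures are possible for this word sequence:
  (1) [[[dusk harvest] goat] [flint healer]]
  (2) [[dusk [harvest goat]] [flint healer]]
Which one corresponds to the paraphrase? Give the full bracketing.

The paraphrase's head is the "healer" part ("flint healer"); its modifier is "dusk harvest goat".
That top-level split, carried through the inner groups, gives [[dusk [harvest goat]] [flint healer]].

[[dusk [harvest goat]] [flint healer]]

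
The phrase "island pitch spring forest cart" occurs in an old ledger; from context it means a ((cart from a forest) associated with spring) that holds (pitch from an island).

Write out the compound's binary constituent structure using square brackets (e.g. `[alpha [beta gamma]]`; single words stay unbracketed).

Whole compound: head "cart" (specifically "spring forest cart"), modifier "island pitch".
Within "island pitch", the head is "pitch" and the modifier is "island".
Within "spring forest cart", the head is "cart" (specifically "forest cart") and the modifier is "spring".
Within "forest cart", the head is "cart" and the modifier is "forest".
Putting it together: [[island pitch] [spring [forest cart]]].

[[island pitch] [spring [forest cart]]]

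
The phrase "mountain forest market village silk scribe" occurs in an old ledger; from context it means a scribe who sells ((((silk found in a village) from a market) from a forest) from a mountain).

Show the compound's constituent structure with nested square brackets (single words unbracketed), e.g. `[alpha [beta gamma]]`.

At the top level: head "scribe"; modifier "mountain forest market village silk".
"mountain forest market village silk" → head "silk" (specifically "forest market village silk"), modifier "mountain".
"forest market village silk" → head "silk" (specifically "market village silk"), modifier "forest".
"market village silk" → head "silk" (specifically "village silk"), modifier "market".
"village silk" → head "silk", modifier "village".
So the structure is [[mountain [forest [market [village silk]]]] scribe].

[[mountain [forest [market [village silk]]]] scribe]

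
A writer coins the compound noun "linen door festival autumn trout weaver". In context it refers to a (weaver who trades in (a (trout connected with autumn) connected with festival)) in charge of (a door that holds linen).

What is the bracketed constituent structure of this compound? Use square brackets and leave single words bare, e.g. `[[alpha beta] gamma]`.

Overall it is a kind of weaver (specifically "festival autumn trout weaver"); the modifier is "linen door".
Inside "linen door": head "door", modifier "linen".
Inside "festival autumn trout weaver": head "weaver", modifier "festival autumn trout".
Inside "festival autumn trout": head "trout" (specifically "autumn trout"), modifier "festival".
Inside "autumn trout": head "trout", modifier "autumn".
Putting it together: [[linen door] [[festival [autumn trout]] weaver]].

[[linen door] [[festival [autumn trout]] weaver]]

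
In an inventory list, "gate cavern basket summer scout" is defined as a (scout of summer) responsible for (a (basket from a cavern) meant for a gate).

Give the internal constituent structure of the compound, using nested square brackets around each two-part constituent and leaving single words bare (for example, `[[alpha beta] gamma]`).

Whole compound: head "scout" (specifically "summer scout"), modifier "gate cavern basket".
"gate cavern basket" → head "basket" (specifically "cavern basket"), modifier "gate".
"cavern basket" → head "basket", modifier "cavern".
"summer scout" → head "scout", modifier "summer".
Assembled: [[gate [cavern basket]] [summer scout]].

[[gate [cavern basket]] [summer scout]]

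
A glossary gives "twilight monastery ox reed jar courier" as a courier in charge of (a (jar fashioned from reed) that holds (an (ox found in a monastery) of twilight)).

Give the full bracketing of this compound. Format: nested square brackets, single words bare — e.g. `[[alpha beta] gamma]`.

[[[twilight [monastery ox]] [reed jar]] courier]

Overall it is a kind of courier; the modifier is "twilight monastery ox reed jar".
"twilight monastery ox reed jar" → head "jar" (specifically "reed jar"), modifier "twilight monastery ox".
"twilight monastery ox" → head "ox" (specifically "monastery ox"), modifier "twilight".
"monastery ox" → head "ox", modifier "monastery".
"reed jar" → head "jar", modifier "reed".
Putting it together: [[[twilight [monastery ox]] [reed jar]] courier].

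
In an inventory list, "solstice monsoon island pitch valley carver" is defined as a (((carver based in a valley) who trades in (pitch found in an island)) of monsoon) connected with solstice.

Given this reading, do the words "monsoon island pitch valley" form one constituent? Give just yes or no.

The top-level split is [solstice] [monsoon island pitch valley carver]; the full structure is [solstice [monsoon [[island pitch] [valley carver]]]].
"monsoon island pitch valley" straddles a constituent boundary, so it is not a single unit.

no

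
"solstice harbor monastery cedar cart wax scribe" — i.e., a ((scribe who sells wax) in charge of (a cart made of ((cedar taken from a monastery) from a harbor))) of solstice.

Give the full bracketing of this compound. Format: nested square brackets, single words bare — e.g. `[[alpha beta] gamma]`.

The outermost head in the paraphrase is "scribe" (specifically "harbor monastery cedar cart wax scribe"), modified by "solstice".
Inside "harbor monastery cedar cart wax scribe": head "scribe" (specifically "wax scribe"), modifier "harbor monastery cedar cart".
Inside "harbor monastery cedar cart": head "cart", modifier "harbor monastery cedar".
Inside "harbor monastery cedar": head "cedar" (specifically "monastery cedar"), modifier "harbor".
Inside "monastery cedar": head "cedar", modifier "monastery".
Inside "wax scribe": head "scribe", modifier "wax".
So the structure is [solstice [[[harbor [monastery cedar]] cart] [wax scribe]]].

[solstice [[[harbor [monastery cedar]] cart] [wax scribe]]]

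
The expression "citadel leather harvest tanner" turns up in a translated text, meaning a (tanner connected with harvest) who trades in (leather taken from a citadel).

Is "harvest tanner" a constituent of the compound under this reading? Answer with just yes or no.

yes

The paraphrase groups the words so that "harvest tanner" is one unit: it corresponds to a single parenthesized sub-phrase.
The full structure is [[citadel leather] [harvest tanner]], in which [harvest tanner] is a constituent.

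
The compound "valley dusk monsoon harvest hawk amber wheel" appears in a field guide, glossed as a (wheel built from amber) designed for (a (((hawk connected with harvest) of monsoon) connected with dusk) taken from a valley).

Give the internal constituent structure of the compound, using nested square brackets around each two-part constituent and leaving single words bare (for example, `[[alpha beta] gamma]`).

Overall it is a kind of wheel (specifically "amber wheel"); the modifier is "valley dusk monsoon harvest hawk".
Inside "valley dusk monsoon harvest hawk": head "hawk" (specifically "dusk monsoon harvest hawk"), modifier "valley".
Inside "dusk monsoon harvest hawk": head "hawk" (specifically "monsoon harvest hawk"), modifier "dusk".
Inside "monsoon harvest hawk": head "hawk" (specifically "harvest hawk"), modifier "monsoon".
Inside "harvest hawk": head "hawk", modifier "harvest".
Inside "amber wheel": head "wheel", modifier "amber".
Putting it together: [[valley [dusk [monsoon [harvest hawk]]]] [amber wheel]].

[[valley [dusk [monsoon [harvest hawk]]]] [amber wheel]]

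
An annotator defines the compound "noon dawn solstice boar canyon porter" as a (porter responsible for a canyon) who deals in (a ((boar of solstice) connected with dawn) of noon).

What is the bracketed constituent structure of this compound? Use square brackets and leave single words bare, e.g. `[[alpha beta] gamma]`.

The outermost head in the paraphrase is "porter" (specifically "canyon porter"), modified by "noon dawn solstice boar".
Inside "noon dawn solstice boar": head "boar" (specifically "dawn solstice boar"), modifier "noon".
Inside "dawn solstice boar": head "boar" (specifically "solstice boar"), modifier "dawn".
Inside "solstice boar": head "boar", modifier "solstice".
Inside "canyon porter": head "porter", modifier "canyon".
Putting it together: [[noon [dawn [solstice boar]]] [canyon porter]].

[[noon [dawn [solstice boar]]] [canyon porter]]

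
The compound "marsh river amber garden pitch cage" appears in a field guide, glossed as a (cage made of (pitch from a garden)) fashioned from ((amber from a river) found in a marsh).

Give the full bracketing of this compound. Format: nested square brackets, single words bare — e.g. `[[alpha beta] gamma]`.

Overall it is a kind of cage (specifically "garden pitch cage"); the modifier is "marsh river amber".
Within "marsh river amber", the head is "amber" (specifically "river amber") and the modifier is "marsh".
Within "river amber", the head is "amber" and the modifier is "river".
Within "garden pitch cage", the head is "cage" and the modifier is "garden pitch".
Within "garden pitch", the head is "pitch" and the modifier is "garden".
So the structure is [[marsh [river amber]] [[garden pitch] cage]].

[[marsh [river amber]] [[garden pitch] cage]]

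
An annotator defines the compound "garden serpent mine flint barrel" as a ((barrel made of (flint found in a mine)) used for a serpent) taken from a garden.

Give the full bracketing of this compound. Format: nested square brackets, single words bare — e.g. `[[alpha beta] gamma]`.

[garden [serpent [[mine flint] barrel]]]

Whole compound: head "barrel" (specifically "serpent mine flint barrel"), modifier "garden".
Inside "serpent mine flint barrel": head "barrel" (specifically "mine flint barrel"), modifier "serpent".
Inside "mine flint barrel": head "barrel", modifier "mine flint".
Inside "mine flint": head "flint", modifier "mine".
Putting it together: [garden [serpent [[mine flint] barrel]]].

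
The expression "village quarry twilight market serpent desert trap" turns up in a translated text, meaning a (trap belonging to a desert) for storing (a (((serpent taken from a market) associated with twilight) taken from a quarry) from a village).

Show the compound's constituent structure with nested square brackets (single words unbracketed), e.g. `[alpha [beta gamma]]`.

Whole compound: head "trap" (specifically "desert trap"), modifier "village quarry twilight market serpent".
"village quarry twilight market serpent" → head "serpent" (specifically "quarry twilight market serpent"), modifier "village".
"quarry twilight market serpent" → head "serpent" (specifically "twilight market serpent"), modifier "quarry".
"twilight market serpent" → head "serpent" (specifically "market serpent"), modifier "twilight".
"market serpent" → head "serpent", modifier "market".
"desert trap" → head "trap", modifier "desert".
Assembled: [[village [quarry [twilight [market serpent]]]] [desert trap]].

[[village [quarry [twilight [market serpent]]]] [desert trap]]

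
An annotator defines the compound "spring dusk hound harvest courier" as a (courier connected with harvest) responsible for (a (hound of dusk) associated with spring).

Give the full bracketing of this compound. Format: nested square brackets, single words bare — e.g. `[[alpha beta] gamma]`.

At the top level: head "courier" (specifically "harvest courier"); modifier "spring dusk hound".
Within "spring dusk hound", the head is "hound" (specifically "dusk hound") and the modifier is "spring".
Within "dusk hound", the head is "hound" and the modifier is "dusk".
Within "harvest courier", the head is "courier" and the modifier is "harvest".
Putting it together: [[spring [dusk hound]] [harvest courier]].

[[spring [dusk hound]] [harvest courier]]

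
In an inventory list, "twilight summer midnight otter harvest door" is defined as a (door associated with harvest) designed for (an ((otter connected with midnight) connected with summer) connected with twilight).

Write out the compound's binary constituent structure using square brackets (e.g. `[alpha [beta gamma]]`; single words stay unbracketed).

At the top level: head "door" (specifically "harvest door"); modifier "twilight summer midnight otter".
Inside "twilight summer midnight otter": head "otter" (specifically "summer midnight otter"), modifier "twilight".
Inside "summer midnight otter": head "otter" (specifically "midnight otter"), modifier "summer".
Inside "midnight otter": head "otter", modifier "midnight".
Inside "harvest door": head "door", modifier "harvest".
So the structure is [[twilight [summer [midnight otter]]] [harvest door]].

[[twilight [summer [midnight otter]]] [harvest door]]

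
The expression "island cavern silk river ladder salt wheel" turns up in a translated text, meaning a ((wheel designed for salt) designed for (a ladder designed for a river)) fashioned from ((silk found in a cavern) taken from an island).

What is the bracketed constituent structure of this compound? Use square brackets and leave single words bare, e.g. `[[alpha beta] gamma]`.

[[island [cavern silk]] [[river ladder] [salt wheel]]]

The outermost head in the paraphrase is "wheel" (specifically "river ladder salt wheel"), modified by "island cavern silk".
Within "island cavern silk", the head is "silk" (specifically "cavern silk") and the modifier is "island".
Within "cavern silk", the head is "silk" and the modifier is "cavern".
Within "river ladder salt wheel", the head is "wheel" (specifically "salt wheel") and the modifier is "river ladder".
Within "river ladder", the head is "ladder" and the modifier is "river".
Within "salt wheel", the head is "wheel" and the modifier is "salt".
Assembled: [[island [cavern silk]] [[river ladder] [salt wheel]]].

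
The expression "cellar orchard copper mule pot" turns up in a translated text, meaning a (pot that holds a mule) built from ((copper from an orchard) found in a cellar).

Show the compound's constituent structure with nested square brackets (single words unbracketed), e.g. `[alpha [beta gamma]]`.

Overall it is a kind of pot (specifically "mule pot"); the modifier is "cellar orchard copper".
Within "cellar orchard copper", the head is "copper" (specifically "orchard copper") and the modifier is "cellar".
Within "orchard copper", the head is "copper" and the modifier is "orchard".
Within "mule pot", the head is "pot" and the modifier is "mule".
Assembled: [[cellar [orchard copper]] [mule pot]].

[[cellar [orchard copper]] [mule pot]]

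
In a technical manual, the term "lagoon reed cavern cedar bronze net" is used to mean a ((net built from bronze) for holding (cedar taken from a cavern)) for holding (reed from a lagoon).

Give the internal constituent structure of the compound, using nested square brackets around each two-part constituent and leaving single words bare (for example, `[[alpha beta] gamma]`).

[[lagoon reed] [[cavern cedar] [bronze net]]]

Whole compound: head "net" (specifically "cavern cedar bronze net"), modifier "lagoon reed".
Within "lagoon reed", the head is "reed" and the modifier is "lagoon".
Within "cavern cedar bronze net", the head is "net" (specifically "bronze net") and the modifier is "cavern cedar".
Within "cavern cedar", the head is "cedar" and the modifier is "cavern".
Within "bronze net", the head is "net" and the modifier is "bronze".
Putting it together: [[lagoon reed] [[cavern cedar] [bronze net]]].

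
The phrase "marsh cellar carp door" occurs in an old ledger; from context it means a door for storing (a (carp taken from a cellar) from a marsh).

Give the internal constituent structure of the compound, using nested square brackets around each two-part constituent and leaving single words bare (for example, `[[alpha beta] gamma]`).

At the top level: head "door"; modifier "marsh cellar carp".
"marsh cellar carp" → head "carp" (specifically "cellar carp"), modifier "marsh".
"cellar carp" → head "carp", modifier "cellar".
Putting it together: [[marsh [cellar carp]] door].

[[marsh [cellar carp]] door]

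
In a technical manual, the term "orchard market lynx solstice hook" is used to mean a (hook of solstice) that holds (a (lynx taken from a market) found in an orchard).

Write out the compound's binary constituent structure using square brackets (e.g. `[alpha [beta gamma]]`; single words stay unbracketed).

[[orchard [market lynx]] [solstice hook]]

At the top level: head "hook" (specifically "solstice hook"); modifier "orchard market lynx".
"orchard market lynx" → head "lynx" (specifically "market lynx"), modifier "orchard".
"market lynx" → head "lynx", modifier "market".
"solstice hook" → head "hook", modifier "solstice".
So the structure is [[orchard [market lynx]] [solstice hook]].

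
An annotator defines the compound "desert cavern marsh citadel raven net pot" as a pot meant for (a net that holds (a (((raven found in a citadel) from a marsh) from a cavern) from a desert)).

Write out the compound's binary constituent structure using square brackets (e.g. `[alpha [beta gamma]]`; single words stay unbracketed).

Overall it is a kind of pot; the modifier is "desert cavern marsh citadel raven net".
"desert cavern marsh citadel raven net" → head "net", modifier "desert cavern marsh citadel raven".
"desert cavern marsh citadel raven" → head "raven" (specifically "cavern marsh citadel raven"), modifier "desert".
"cavern marsh citadel raven" → head "raven" (specifically "marsh citadel raven"), modifier "cavern".
"marsh citadel raven" → head "raven" (specifically "citadel raven"), modifier "marsh".
"citadel raven" → head "raven", modifier "citadel".
Assembled: [[[desert [cavern [marsh [citadel raven]]]] net] pot].

[[[desert [cavern [marsh [citadel raven]]]] net] pot]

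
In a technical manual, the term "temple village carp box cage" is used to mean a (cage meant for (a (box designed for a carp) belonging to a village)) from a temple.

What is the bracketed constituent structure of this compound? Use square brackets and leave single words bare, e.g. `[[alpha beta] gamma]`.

[temple [[village [carp box]] cage]]

Overall it is a kind of cage (specifically "village carp box cage"); the modifier is "temple".
"village carp box cage" → head "cage", modifier "village carp box".
"village carp box" → head "box" (specifically "carp box"), modifier "village".
"carp box" → head "box", modifier "carp".
Putting it together: [temple [[village [carp box]] cage]].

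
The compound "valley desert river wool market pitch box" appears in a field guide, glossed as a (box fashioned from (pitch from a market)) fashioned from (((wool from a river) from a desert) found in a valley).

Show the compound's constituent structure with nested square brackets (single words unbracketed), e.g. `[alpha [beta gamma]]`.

[[valley [desert [river wool]]] [[market pitch] box]]

The outermost head in the paraphrase is "box" (specifically "market pitch box"), modified by "valley desert river wool".
"valley desert river wool" → head "wool" (specifically "desert river wool"), modifier "valley".
"desert river wool" → head "wool" (specifically "river wool"), modifier "desert".
"river wool" → head "wool", modifier "river".
"market pitch box" → head "box", modifier "market pitch".
"market pitch" → head "pitch", modifier "market".
Assembled: [[valley [desert [river wool]]] [[market pitch] box]].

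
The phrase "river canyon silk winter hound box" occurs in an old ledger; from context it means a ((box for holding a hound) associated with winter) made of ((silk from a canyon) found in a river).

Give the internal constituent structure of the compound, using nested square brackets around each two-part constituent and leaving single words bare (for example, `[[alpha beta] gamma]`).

Overall it is a kind of box (specifically "winter hound box"); the modifier is "river canyon silk".
Inside "river canyon silk": head "silk" (specifically "canyon silk"), modifier "river".
Inside "canyon silk": head "silk", modifier "canyon".
Inside "winter hound box": head "box" (specifically "hound box"), modifier "winter".
Inside "hound box": head "box", modifier "hound".
Assembled: [[river [canyon silk]] [winter [hound box]]].

[[river [canyon silk]] [winter [hound box]]]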